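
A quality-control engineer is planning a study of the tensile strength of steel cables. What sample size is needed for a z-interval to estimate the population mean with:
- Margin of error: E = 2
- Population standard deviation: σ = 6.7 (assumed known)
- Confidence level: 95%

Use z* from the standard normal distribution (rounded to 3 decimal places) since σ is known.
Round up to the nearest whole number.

Using z* since population σ is known (z-interval formula).

For 95% confidence, z* = 1.96 (from standard normal table)

Sample size formula for z-interval: n = (z*σ/E)²

n = (1.96 × 6.7 / 2)²
  = (6.566000)²
  = 43.1124

Round up to the nearest whole number: n = 44

44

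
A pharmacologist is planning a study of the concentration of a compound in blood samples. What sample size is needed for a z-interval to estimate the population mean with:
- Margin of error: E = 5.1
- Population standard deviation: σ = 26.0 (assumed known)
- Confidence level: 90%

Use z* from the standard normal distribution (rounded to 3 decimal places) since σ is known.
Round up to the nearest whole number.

Using z* since population σ is known (z-interval formula).

For 90% confidence, z* = 1.645 (from standard normal table)

Sample size formula for z-interval: n = (z*σ/E)²

n = (1.645 × 26.0 / 5.1)²
  = (8.386275)²
  = 70.3296

Round up to the nearest whole number: n = 71

71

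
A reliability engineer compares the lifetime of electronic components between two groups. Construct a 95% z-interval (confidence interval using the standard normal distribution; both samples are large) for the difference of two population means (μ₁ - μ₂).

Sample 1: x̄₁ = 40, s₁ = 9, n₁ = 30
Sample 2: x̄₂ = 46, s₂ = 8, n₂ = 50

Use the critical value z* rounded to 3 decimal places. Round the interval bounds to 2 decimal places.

Both samples are large (n₁ = 30 ≥ 30, n₂ = 50 ≥ 30), so a z-interval for the difference of means applies.

Point estimate: x̄₁ - x̄₂ = 40 - 46 = -6

Standard error: SE = √(s₁²/n₁ + s₂²/n₂)
= √(9²/30 + 8²/50)
= √(2.700000 + 1.280000)
= 1.994994

For 95% confidence, z* = 1.96 (from standard normal table)
Margin of error: E = z* × SE = 1.96 × 1.994994 = 3.9102

Z-interval: (x̄₁ - x̄₂) ± E = -6 ± 3.9102 = (-9.9102, -2.0898)

Rounded to 2 decimal places:

(-9.91, -2.09)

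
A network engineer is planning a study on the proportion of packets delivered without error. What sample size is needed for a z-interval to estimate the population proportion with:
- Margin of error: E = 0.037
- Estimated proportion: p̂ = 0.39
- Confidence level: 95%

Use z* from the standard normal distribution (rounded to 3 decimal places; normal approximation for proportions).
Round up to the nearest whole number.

Using z* for proportion z-interval (normal approximation).

For 95% confidence, z* = 1.96 (from standard normal table)

Sample size formula for proportion z-interval: n = z*²p̂(1-p̂)/E²

n = 1.96² × 0.39 × 0.61 / 0.037²
  = 3.8416 × 0.2379 / 0.001369
  = 667.5797

Round up to the nearest whole number: n = 668

668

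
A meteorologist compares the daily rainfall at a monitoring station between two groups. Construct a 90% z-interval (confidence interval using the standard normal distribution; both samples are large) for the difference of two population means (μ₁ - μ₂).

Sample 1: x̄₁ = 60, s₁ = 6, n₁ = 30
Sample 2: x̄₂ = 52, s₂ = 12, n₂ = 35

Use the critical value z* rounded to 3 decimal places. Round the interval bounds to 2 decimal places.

Both samples are large (n₁ = 30 ≥ 30, n₂ = 35 ≥ 30), so a z-interval for the difference of means applies.

Point estimate: x̄₁ - x̄₂ = 60 - 52 = 8

Standard error: SE = √(s₁²/n₁ + s₂²/n₂)
= √(6²/30 + 12²/35)
= √(1.200000 + 4.114286)
= 2.305273

For 90% confidence, z* = 1.645 (from standard normal table)
Margin of error: E = z* × SE = 1.645 × 2.305273 = 3.7922

Z-interval: (x̄₁ - x̄₂) ± E = 8 ± 3.7922 = (4.2078, 11.7922)

Rounded to 2 decimal places:

(4.21, 11.79)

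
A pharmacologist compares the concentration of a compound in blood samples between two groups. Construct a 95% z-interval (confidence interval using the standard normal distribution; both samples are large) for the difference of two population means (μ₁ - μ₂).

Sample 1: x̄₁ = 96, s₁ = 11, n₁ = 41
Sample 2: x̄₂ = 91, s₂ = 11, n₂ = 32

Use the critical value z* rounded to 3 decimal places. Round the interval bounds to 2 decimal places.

Both samples are large (n₁ = 41 ≥ 30, n₂ = 32 ≥ 30), so a z-interval for the difference of means applies.

Point estimate: x̄₁ - x̄₂ = 96 - 91 = 5

Standard error: SE = √(s₁²/n₁ + s₂²/n₂)
= √(11²/41 + 11²/32)
= √(2.951220 + 3.781250)
= 2.594700

For 95% confidence, z* = 1.96 (from standard normal table)
Margin of error: E = z* × SE = 1.96 × 2.594700 = 5.0856

Z-interval: (x̄₁ - x̄₂) ± E = 5 ± 5.0856 = (-0.0856, 10.0856)

Rounded to 2 decimal places:

(-0.09, 10.09)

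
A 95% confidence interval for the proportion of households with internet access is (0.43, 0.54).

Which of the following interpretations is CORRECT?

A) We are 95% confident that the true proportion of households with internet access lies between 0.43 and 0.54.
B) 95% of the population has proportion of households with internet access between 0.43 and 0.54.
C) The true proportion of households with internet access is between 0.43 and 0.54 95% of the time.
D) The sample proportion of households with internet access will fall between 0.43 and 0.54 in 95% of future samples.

A confidence interval represents our confidence in the procedure, not a probability statement about the parameter.

Key concept: If we repeated this sampling process many times and computed a 95% CI each time, about 95% of those intervals would contain the true population parameter.

For this specific interval (0.43, 0.54):
- Midpoint (point estimate): 0.485
- Margin of error: 0.055

The correct interpretation is the one stating confidence that the true parameter lies in the interval — option A.

A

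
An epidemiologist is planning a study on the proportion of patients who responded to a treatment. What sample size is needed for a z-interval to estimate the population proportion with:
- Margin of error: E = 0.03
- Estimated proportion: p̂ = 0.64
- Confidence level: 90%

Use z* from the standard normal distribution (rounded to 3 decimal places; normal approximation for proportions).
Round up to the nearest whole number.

Using z* for proportion z-interval (normal approximation).

For 90% confidence, z* = 1.645 (from standard normal table)

Sample size formula for proportion z-interval: n = z*²p̂(1-p̂)/E²

n = 1.645² × 0.64 × 0.36 / 0.03²
  = 2.706025 × 0.2304 / 0.0009
  = 692.7424

Round up to the nearest whole number: n = 693

693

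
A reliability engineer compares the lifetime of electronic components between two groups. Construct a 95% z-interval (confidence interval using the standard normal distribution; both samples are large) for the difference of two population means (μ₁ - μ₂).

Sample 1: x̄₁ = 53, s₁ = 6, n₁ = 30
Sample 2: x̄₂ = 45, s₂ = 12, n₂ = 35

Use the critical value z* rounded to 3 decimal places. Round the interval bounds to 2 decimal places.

Both samples are large (n₁ = 30 ≥ 30, n₂ = 35 ≥ 30), so a z-interval for the difference of means applies.

Point estimate: x̄₁ - x̄₂ = 53 - 45 = 8

Standard error: SE = √(s₁²/n₁ + s₂²/n₂)
= √(6²/30 + 12²/35)
= √(1.200000 + 4.114286)
= 2.305273

For 95% confidence, z* = 1.96 (from standard normal table)
Margin of error: E = z* × SE = 1.96 × 2.305273 = 4.5183

Z-interval: (x̄₁ - x̄₂) ± E = 8 ± 4.5183 = (3.4817, 12.5183)

Rounded to 2 decimal places:

(3.48, 12.52)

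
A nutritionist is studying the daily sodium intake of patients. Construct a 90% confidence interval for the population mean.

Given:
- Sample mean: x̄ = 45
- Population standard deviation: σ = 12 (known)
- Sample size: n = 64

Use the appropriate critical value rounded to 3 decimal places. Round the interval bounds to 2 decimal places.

The population standard deviation σ is known, so use a z-interval (standard normal critical value).

For 90% confidence, z* = 1.645 (from standard normal table)

Standard error: SE = σ/√n = 12/√64 = 1.500000

Margin of error: E = z* × SE = 1.645 × 1.500000 = 2.4675

Z-interval: x̄ ± E = 45 ± 2.4675 = (42.5325, 47.4675)

Rounded to 2 decimal places:

(42.53, 47.47)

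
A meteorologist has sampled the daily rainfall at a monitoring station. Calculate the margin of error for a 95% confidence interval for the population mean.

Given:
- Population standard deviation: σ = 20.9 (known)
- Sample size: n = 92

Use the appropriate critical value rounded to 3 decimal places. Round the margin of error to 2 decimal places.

The population standard deviation σ is known, so use the z-interval margin of error formula.

For 95% confidence, z* = 1.96 (from standard normal table)

Margin of error formula for z-interval: E = z* × σ/√n

E = 1.96 × 20.9/√92
  = 1.96 × 2.178976
  = 4.2708

Rounded to 2 decimal places:

4.27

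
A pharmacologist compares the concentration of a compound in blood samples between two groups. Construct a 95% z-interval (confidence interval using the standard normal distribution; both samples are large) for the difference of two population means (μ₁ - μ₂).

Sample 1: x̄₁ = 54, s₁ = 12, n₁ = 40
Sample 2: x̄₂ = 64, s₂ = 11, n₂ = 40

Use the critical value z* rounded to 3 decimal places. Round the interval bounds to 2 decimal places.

Both samples are large (n₁ = 40 ≥ 30, n₂ = 40 ≥ 30), so a z-interval for the difference of means applies.

Point estimate: x̄₁ - x̄₂ = 54 - 64 = -10

Standard error: SE = √(s₁²/n₁ + s₂²/n₂)
= √(12²/40 + 11²/40)
= √(3.600000 + 3.025000)
= 2.573908

For 95% confidence, z* = 1.96 (from standard normal table)
Margin of error: E = z* × SE = 1.96 × 2.573908 = 5.0449

Z-interval: (x̄₁ - x̄₂) ± E = -10 ± 5.0449 = (-15.0449, -4.9551)

Rounded to 2 decimal places:

(-15.04, -4.96)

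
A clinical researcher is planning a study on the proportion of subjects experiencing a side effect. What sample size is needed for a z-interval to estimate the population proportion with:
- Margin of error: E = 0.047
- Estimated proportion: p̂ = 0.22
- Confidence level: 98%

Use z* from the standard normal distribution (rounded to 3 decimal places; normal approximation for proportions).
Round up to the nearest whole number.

Using z* for proportion z-interval (normal approximation).

For 98% confidence, z* = 2.326 (from standard normal table)

Sample size formula for proportion z-interval: n = z*²p̂(1-p̂)/E²

n = 2.326² × 0.22 × 0.78 / 0.047²
  = 5.410276 × 0.1716 / 0.002209
  = 420.2822

Round up to the nearest whole number: n = 421

421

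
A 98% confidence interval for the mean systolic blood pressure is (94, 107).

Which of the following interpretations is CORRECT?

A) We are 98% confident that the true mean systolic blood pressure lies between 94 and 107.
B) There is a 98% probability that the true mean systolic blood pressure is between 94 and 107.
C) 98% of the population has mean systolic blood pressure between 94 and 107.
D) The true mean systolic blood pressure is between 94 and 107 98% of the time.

A confidence interval represents our confidence in the procedure, not a probability statement about the parameter.

Key concept: If we repeated this sampling process many times and computed a 98% CI each time, about 98% of those intervals would contain the true population parameter.

For this specific interval (94, 107):
- Midpoint (point estimate): 100.5
- Margin of error: 6.5

The correct interpretation is the one stating confidence that the true parameter lies in the interval — option A.

A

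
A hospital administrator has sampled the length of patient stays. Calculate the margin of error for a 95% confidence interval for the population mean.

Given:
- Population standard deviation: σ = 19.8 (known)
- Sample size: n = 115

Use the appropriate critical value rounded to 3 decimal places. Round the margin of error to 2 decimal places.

The population standard deviation σ is known, so use the z-interval margin of error formula.

For 95% confidence, z* = 1.96 (from standard normal table)

Margin of error formula for z-interval: E = z* × σ/√n

E = 1.96 × 19.8/√115
  = 1.96 × 1.846360
  = 3.6189

Rounded to 2 decimal places:

3.62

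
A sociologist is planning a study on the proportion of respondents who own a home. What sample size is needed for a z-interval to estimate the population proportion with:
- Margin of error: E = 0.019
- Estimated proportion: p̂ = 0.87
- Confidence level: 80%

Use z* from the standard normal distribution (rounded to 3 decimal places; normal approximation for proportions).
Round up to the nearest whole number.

Using z* for proportion z-interval (normal approximation).

For 80% confidence, z* = 1.282 (from standard normal table)

Sample size formula for proportion z-interval: n = z*²p̂(1-p̂)/E²

n = 1.282² × 0.87 × 0.13 / 0.019²
  = 1.643524 × 0.1131 / 0.000361
  = 514.9102

Round up to the nearest whole number: n = 515

515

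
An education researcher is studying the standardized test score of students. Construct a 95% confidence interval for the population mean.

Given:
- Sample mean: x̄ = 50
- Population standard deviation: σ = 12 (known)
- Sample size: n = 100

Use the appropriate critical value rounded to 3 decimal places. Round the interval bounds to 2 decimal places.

The population standard deviation σ is known, so use a z-interval (standard normal critical value).

For 95% confidence, z* = 1.96 (from standard normal table)

Standard error: SE = σ/√n = 12/√100 = 1.200000

Margin of error: E = z* × SE = 1.96 × 1.200000 = 2.3520

Z-interval: x̄ ± E = 50 ± 2.3520 = (47.6480, 52.3520)

Rounded to 2 decimal places:

(47.65, 52.35)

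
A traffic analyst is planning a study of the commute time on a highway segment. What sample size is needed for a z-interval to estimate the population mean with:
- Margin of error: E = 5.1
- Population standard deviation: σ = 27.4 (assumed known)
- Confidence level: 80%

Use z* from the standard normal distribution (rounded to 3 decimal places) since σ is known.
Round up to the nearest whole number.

Using z* since population σ is known (z-interval formula).

For 80% confidence, z* = 1.282 (from standard normal table)

Sample size formula for z-interval: n = (z*σ/E)²

n = (1.282 × 27.4 / 5.1)²
  = (6.887608)²
  = 47.4391

Round up to the nearest whole number: n = 48

48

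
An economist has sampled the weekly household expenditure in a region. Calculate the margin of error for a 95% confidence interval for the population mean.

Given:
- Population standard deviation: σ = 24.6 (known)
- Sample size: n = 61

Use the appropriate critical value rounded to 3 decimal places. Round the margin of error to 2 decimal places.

The population standard deviation σ is known, so use the z-interval margin of error formula.

For 95% confidence, z* = 1.96 (from standard normal table)

Margin of error formula for z-interval: E = z* × σ/√n

E = 1.96 × 24.6/√61
  = 1.96 × 3.149707
  = 6.1734

Rounded to 2 decimal places:

6.17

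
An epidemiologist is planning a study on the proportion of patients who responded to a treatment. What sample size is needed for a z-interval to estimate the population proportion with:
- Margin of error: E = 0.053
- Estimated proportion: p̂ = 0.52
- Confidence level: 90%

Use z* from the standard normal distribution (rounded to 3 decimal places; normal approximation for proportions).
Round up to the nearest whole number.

Using z* for proportion z-interval (normal approximation).

For 90% confidence, z* = 1.645 (from standard normal table)

Sample size formula for proportion z-interval: n = z*²p̂(1-p̂)/E²

n = 1.645² × 0.52 × 0.48 / 0.053²
  = 2.706025 × 0.2496 / 0.002809
  = 240.4499

Round up to the nearest whole number: n = 241

241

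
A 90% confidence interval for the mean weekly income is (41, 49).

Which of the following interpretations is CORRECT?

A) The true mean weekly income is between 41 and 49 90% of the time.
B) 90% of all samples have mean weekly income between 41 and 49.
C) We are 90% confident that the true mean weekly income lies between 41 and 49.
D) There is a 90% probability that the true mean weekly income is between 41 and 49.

A confidence interval represents our confidence in the procedure, not a probability statement about the parameter.

Key concept: If we repeated this sampling process many times and computed a 90% CI each time, about 90% of those intervals would contain the true population parameter.

For this specific interval (41, 49):
- Midpoint (point estimate): 45
- Margin of error: 4

The correct interpretation is the one stating confidence that the true parameter lies in the interval — option C.

C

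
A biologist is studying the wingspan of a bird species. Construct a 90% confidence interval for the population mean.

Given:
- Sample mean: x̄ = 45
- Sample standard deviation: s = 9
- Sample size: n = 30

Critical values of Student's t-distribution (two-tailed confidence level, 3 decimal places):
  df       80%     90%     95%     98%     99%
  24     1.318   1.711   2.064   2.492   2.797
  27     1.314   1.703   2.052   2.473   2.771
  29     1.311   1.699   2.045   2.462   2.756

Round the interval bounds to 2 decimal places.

The population standard deviation σ is unknown (only the sample standard deviation s is given), so use a t-interval with df = n - 1 = 30 - 1 = 29.

For 90% confidence with df = 29, t* = 1.699 (from t-table)

Standard error: SE = s/√n = 9/√30 = 1.643168

Margin of error: E = t* × SE = 1.699 × 1.643168 = 2.7917

T-interval: x̄ ± E = 45 ± 2.7917 = (42.2083, 47.7917)

Rounded to 2 decimal places:

(42.21, 47.79)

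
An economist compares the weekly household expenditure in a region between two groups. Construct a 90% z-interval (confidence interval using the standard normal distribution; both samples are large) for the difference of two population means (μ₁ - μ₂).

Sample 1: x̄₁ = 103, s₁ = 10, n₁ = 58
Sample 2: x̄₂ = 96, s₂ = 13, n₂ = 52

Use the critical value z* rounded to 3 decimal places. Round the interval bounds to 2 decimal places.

Both samples are large (n₁ = 58 ≥ 30, n₂ = 52 ≥ 30), so a z-interval for the difference of means applies.

Point estimate: x̄₁ - x̄₂ = 103 - 96 = 7

Standard error: SE = √(s₁²/n₁ + s₂²/n₂)
= √(10²/58 + 13²/52)
= √(1.724138 + 3.250000)
= 2.230278

For 90% confidence, z* = 1.645 (from standard normal table)
Margin of error: E = z* × SE = 1.645 × 2.230278 = 3.6688

Z-interval: (x̄₁ - x̄₂) ± E = 7 ± 3.6688 = (3.3312, 10.6688)

Rounded to 2 decimal places:

(3.33, 10.67)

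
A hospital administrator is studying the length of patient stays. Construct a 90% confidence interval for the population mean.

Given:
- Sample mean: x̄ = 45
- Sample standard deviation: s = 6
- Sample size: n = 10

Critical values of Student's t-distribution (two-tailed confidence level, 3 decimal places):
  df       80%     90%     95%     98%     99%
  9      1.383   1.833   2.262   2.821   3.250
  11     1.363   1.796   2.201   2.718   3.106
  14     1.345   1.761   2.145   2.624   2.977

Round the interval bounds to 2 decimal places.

The population standard deviation σ is unknown (only the sample standard deviation s is given), so use a t-interval with df = n - 1 = 10 - 1 = 9.

For 90% confidence with df = 9, t* = 1.833 (from t-table)

Standard error: SE = s/√n = 6/√10 = 1.897367

Margin of error: E = t* × SE = 1.833 × 1.897367 = 3.4779

T-interval: x̄ ± E = 45 ± 3.4779 = (41.5221, 48.4779)

Rounded to 2 decimal places:

(41.52, 48.48)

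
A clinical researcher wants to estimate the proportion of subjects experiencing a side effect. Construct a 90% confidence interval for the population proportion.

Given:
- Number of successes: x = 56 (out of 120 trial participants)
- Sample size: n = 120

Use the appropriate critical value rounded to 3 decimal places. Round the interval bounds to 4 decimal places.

Sample proportion: p̂ = 56/120 = 0.466667

Check conditions for normal approximation:
  np̂ = 56 ≥ 10 ✓
  n(1-p̂) = 64 ≥ 10 ✓

The sample is large enough, so use a z-interval (normal approximation) for the proportion.

For 90% confidence, z* = 1.645 (from standard normal table)

Standard error: SE = √(p̂(1-p̂)/n) = √(0.466667×0.533333/120) = 0.04554200

Margin of error: E = z* × SE = 1.645 × 0.04554200 = 0.074917

Z-interval: p̂ ± E = 0.466667 ± 0.074917 = (0.391750, 0.541583)

Rounded to 4 decimal places:

(0.3918, 0.5416)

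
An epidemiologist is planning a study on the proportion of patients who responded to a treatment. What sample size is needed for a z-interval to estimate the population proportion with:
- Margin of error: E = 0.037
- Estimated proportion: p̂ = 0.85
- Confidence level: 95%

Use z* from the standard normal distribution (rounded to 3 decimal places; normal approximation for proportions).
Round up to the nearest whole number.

Using z* for proportion z-interval (normal approximation).

For 95% confidence, z* = 1.96 (from standard normal table)

Sample size formula for proportion z-interval: n = z*²p̂(1-p̂)/E²

n = 1.96² × 0.85 × 0.15 / 0.037²
  = 3.8416 × 0.1275 / 0.001369
  = 357.7823

Round up to the nearest whole number: n = 358

358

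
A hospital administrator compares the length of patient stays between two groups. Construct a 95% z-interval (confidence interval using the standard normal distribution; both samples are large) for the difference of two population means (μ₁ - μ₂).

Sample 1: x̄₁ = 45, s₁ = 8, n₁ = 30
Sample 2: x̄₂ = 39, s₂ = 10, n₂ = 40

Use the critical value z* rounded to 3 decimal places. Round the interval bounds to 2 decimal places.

Both samples are large (n₁ = 30 ≥ 30, n₂ = 40 ≥ 30), so a z-interval for the difference of means applies.

Point estimate: x̄₁ - x̄₂ = 45 - 39 = 6

Standard error: SE = √(s₁²/n₁ + s₂²/n₂)
= √(8²/30 + 10²/40)
= √(2.133333 + 2.500000)
= 2.152518

For 95% confidence, z* = 1.96 (from standard normal table)
Margin of error: E = z* × SE = 1.96 × 2.152518 = 4.2189

Z-interval: (x̄₁ - x̄₂) ± E = 6 ± 4.2189 = (1.7811, 10.2189)

Rounded to 2 decimal places:

(1.78, 10.22)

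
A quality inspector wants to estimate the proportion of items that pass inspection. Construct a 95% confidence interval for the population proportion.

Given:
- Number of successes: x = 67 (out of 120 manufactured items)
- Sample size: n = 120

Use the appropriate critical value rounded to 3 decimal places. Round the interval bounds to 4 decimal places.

Sample proportion: p̂ = 67/120 = 0.558333

Check conditions for normal approximation:
  np̂ = 67 ≥ 10 ✓
  n(1-p̂) = 53 ≥ 10 ✓

The sample is large enough, so use a z-interval (normal approximation) for the proportion.

For 95% confidence, z* = 1.96 (from standard normal table)

Standard error: SE = √(p̂(1-p̂)/n) = √(0.558333×0.441667/120) = 0.04533185

Margin of error: E = z* × SE = 1.96 × 0.04533185 = 0.088850

Z-interval: p̂ ± E = 0.558333 ± 0.088850 = (0.469483, 0.647184)

Rounded to 4 decimal places:

(0.4695, 0.6472)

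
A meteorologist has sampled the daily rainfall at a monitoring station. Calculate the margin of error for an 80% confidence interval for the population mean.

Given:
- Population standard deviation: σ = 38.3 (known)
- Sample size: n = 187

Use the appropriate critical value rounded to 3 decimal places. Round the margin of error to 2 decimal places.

The population standard deviation σ is known, so use the z-interval margin of error formula.

For 80% confidence, z* = 1.282 (from standard normal table)

Margin of error formula for z-interval: E = z* × σ/√n

E = 1.282 × 38.3/√187
  = 1.282 × 2.800773
  = 3.5906

Rounded to 2 decimal places:

3.59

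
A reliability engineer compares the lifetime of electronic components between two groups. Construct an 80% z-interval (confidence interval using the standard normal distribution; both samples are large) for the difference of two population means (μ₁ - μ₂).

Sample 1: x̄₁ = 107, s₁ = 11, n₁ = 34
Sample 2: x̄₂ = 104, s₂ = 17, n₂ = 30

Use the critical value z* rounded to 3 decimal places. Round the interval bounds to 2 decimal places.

Both samples are large (n₁ = 34 ≥ 30, n₂ = 30 ≥ 30), so a z-interval for the difference of means applies.

Point estimate: x̄₁ - x̄₂ = 107 - 104 = 3

Standard error: SE = √(s₁²/n₁ + s₂²/n₂)
= √(11²/34 + 17²/30)
= √(3.558824 + 9.633333)
= 3.632101

For 80% confidence, z* = 1.282 (from standard normal table)
Margin of error: E = z* × SE = 1.282 × 3.632101 = 4.6564

Z-interval: (x̄₁ - x̄₂) ± E = 3 ± 4.6564 = (-1.6564, 7.6564)

Rounded to 2 decimal places:

(-1.66, 7.66)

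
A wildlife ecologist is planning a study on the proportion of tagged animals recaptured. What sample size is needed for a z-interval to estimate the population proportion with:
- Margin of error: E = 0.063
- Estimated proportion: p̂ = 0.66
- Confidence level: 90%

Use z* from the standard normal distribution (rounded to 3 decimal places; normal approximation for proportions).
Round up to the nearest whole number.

Using z* for proportion z-interval (normal approximation).

For 90% confidence, z* = 1.645 (from standard normal table)

Sample size formula for proportion z-interval: n = z*²p̂(1-p̂)/E²

n = 1.645² × 0.66 × 0.34 / 0.063²
  = 2.706025 × 0.2244 / 0.003969
  = 152.9937

Round up to the nearest whole number: n = 153

153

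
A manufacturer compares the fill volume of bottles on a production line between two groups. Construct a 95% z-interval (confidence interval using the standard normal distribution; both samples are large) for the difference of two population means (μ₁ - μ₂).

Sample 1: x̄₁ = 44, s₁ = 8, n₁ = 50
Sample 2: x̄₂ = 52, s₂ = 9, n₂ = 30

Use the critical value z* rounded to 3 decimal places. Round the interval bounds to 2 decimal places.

Both samples are large (n₁ = 50 ≥ 30, n₂ = 30 ≥ 30), so a z-interval for the difference of means applies.

Point estimate: x̄₁ - x̄₂ = 44 - 52 = -8

Standard error: SE = √(s₁²/n₁ + s₂²/n₂)
= √(8²/50 + 9²/30)
= √(1.280000 + 2.700000)
= 1.994994

For 95% confidence, z* = 1.96 (from standard normal table)
Margin of error: E = z* × SE = 1.96 × 1.994994 = 3.9102

Z-interval: (x̄₁ - x̄₂) ± E = -8 ± 3.9102 = (-11.9102, -4.0898)

Rounded to 2 decimal places:

(-11.91, -4.09)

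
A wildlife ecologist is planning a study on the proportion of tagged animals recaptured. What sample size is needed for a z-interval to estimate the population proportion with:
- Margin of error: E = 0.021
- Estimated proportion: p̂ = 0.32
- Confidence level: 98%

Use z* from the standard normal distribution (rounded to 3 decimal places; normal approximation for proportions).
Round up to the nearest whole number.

Using z* for proportion z-interval (normal approximation).

For 98% confidence, z* = 2.326 (from standard normal table)

Sample size formula for proportion z-interval: n = z*²p̂(1-p̂)/E²

n = 2.326² × 0.32 × 0.68 / 0.021²
  = 5.410276 × 0.2176 / 0.000441
  = 2669.5602

Round up to the nearest whole number: n = 2670

2670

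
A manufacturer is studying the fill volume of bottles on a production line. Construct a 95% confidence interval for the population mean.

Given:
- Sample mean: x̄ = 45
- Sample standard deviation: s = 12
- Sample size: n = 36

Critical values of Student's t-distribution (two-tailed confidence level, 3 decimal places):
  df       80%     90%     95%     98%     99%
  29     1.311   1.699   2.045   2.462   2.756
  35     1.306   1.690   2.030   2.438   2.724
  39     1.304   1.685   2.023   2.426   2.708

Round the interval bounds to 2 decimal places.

The population standard deviation σ is unknown (only the sample standard deviation s is given), so use a t-interval with df = n - 1 = 36 - 1 = 35.

For 95% confidence with df = 35, t* = 2.030 (from t-table)

Standard error: SE = s/√n = 12/√36 = 2.000000

Margin of error: E = t* × SE = 2.030 × 2.000000 = 4.0600

T-interval: x̄ ± E = 45 ± 4.0600 = (40.9400, 49.0600)

Rounded to 2 decimal places:

(40.94, 49.06)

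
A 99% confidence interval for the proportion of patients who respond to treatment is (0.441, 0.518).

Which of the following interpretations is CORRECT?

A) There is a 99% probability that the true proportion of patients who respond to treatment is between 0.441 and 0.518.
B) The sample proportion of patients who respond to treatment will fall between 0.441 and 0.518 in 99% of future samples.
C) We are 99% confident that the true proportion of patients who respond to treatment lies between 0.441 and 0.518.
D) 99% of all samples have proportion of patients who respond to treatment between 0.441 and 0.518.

A confidence interval represents our confidence in the procedure, not a probability statement about the parameter.

Key concept: If we repeated this sampling process many times and computed a 99% CI each time, about 99% of those intervals would contain the true population parameter.

For this specific interval (0.441, 0.518):
- Midpoint (point estimate): 0.4795
- Margin of error: 0.0385

The correct interpretation is the one stating confidence that the true parameter lies in the interval — option C.

C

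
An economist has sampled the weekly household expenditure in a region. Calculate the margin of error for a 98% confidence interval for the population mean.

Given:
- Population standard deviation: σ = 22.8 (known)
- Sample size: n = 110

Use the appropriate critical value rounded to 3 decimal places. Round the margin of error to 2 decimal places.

The population standard deviation σ is known, so use the z-interval margin of error formula.

For 98% confidence, z* = 2.326 (from standard normal table)

Margin of error formula for z-interval: E = z* × σ/√n

E = 2.326 × 22.8/√110
  = 2.326 × 2.173895
  = 5.0565

Rounded to 2 decimal places:

5.06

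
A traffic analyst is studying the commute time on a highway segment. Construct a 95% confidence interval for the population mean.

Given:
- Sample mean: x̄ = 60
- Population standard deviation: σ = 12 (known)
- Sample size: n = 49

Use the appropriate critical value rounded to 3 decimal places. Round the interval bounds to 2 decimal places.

The population standard deviation σ is known, so use a z-interval (standard normal critical value).

For 95% confidence, z* = 1.96 (from standard normal table)

Standard error: SE = σ/√n = 12/√49 = 1.714286

Margin of error: E = z* × SE = 1.96 × 1.714286 = 3.3600

Z-interval: x̄ ± E = 60 ± 3.3600 = (56.6400, 63.3600)

Rounded to 2 decimal places:

(56.64, 63.36)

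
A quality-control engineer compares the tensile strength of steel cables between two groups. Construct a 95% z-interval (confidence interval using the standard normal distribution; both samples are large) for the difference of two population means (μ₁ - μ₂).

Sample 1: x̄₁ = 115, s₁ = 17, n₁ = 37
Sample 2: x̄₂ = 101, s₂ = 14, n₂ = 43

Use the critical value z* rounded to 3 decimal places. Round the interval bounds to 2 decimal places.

Both samples are large (n₁ = 37 ≥ 30, n₂ = 43 ≥ 30), so a z-interval for the difference of means applies.

Point estimate: x̄₁ - x̄₂ = 115 - 101 = 14

Standard error: SE = √(s₁²/n₁ + s₂²/n₂)
= √(17²/37 + 14²/43)
= √(7.810811 + 4.558140)
= 3.516952

For 95% confidence, z* = 1.96 (from standard normal table)
Margin of error: E = z* × SE = 1.96 × 3.516952 = 6.8932

Z-interval: (x̄₁ - x̄₂) ± E = 14 ± 6.8932 = (7.1068, 20.8932)

Rounded to 2 decimal places:

(7.11, 20.89)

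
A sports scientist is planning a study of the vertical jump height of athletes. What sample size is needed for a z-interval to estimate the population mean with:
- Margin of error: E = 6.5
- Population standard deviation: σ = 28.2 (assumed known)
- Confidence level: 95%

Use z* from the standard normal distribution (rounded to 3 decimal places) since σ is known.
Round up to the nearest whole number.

Using z* since population σ is known (z-interval formula).

For 95% confidence, z* = 1.96 (from standard normal table)

Sample size formula for z-interval: n = (z*σ/E)²

n = (1.96 × 28.2 / 6.5)²
  = (8.503385)²
  = 72.3075

Round up to the nearest whole number: n = 73

73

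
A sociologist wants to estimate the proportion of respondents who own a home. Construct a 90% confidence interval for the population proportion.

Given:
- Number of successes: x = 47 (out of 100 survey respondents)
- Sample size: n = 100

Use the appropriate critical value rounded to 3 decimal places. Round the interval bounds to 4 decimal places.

Sample proportion: p̂ = 47/100 = 0.470000

Check conditions for normal approximation:
  np̂ = 47 ≥ 10 ✓
  n(1-p̂) = 53 ≥ 10 ✓

The sample is large enough, so use a z-interval (normal approximation) for the proportion.

For 90% confidence, z* = 1.645 (from standard normal table)

Standard error: SE = √(p̂(1-p̂)/n) = √(0.470000×0.530000/100) = 0.04990992

Margin of error: E = z* × SE = 1.645 × 0.04990992 = 0.082102

Z-interval: p̂ ± E = 0.470000 ± 0.082102 = (0.387898, 0.552102)

Rounded to 4 decimal places:

(0.3879, 0.5521)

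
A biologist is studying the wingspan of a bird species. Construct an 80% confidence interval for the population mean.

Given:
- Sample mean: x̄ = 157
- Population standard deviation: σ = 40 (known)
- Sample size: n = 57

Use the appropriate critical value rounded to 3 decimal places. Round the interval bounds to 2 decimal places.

The population standard deviation σ is known, so use a z-interval (standard normal critical value).

For 80% confidence, z* = 1.282 (from standard normal table)

Standard error: SE = σ/√n = 40/√57 = 5.298129

Margin of error: E = z* × SE = 1.282 × 5.298129 = 6.7922

Z-interval: x̄ ± E = 157 ± 6.7922 = (150.2078, 163.7922)

Rounded to 2 decimal places:

(150.21, 163.79)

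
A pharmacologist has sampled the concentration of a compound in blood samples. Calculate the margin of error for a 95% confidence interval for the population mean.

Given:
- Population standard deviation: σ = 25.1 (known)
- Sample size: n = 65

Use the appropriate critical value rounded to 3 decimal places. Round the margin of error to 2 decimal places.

The population standard deviation σ is known, so use the z-interval margin of error formula.

For 95% confidence, z* = 1.96 (from standard normal table)

Margin of error formula for z-interval: E = z* × σ/√n

E = 1.96 × 25.1/√65
  = 1.96 × 3.113272
  = 6.1020

Rounded to 2 decimal places:

6.10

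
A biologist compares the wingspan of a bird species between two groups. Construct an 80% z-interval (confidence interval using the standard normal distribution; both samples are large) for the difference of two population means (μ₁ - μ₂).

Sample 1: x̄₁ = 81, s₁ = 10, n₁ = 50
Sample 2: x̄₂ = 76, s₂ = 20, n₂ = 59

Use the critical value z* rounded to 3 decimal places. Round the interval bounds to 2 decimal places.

Both samples are large (n₁ = 50 ≥ 30, n₂ = 59 ≥ 30), so a z-interval for the difference of means applies.

Point estimate: x̄₁ - x̄₂ = 81 - 76 = 5

Standard error: SE = √(s₁²/n₁ + s₂²/n₂)
= √(10²/50 + 20²/59)
= √(2.000000 + 6.779661)
= 2.963049

For 80% confidence, z* = 1.282 (from standard normal table)
Margin of error: E = z* × SE = 1.282 × 2.963049 = 3.7986

Z-interval: (x̄₁ - x̄₂) ± E = 5 ± 3.7986 = (1.2014, 8.7986)

Rounded to 2 decimal places:

(1.20, 8.80)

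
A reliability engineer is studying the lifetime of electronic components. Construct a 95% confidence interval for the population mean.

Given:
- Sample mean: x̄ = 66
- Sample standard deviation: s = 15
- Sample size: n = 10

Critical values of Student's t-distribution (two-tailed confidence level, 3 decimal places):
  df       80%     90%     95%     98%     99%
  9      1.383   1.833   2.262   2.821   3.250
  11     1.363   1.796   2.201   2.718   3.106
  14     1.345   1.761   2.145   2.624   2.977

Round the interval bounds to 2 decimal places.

The population standard deviation σ is unknown (only the sample standard deviation s is given), so use a t-interval with df = n - 1 = 10 - 1 = 9.

For 95% confidence with df = 9, t* = 2.262 (from t-table)

Standard error: SE = s/√n = 15/√10 = 4.743416

Margin of error: E = t* × SE = 2.262 × 4.743416 = 10.7296

T-interval: x̄ ± E = 66 ± 10.7296 = (55.2704, 76.7296)

Rounded to 2 decimal places:

(55.27, 76.73)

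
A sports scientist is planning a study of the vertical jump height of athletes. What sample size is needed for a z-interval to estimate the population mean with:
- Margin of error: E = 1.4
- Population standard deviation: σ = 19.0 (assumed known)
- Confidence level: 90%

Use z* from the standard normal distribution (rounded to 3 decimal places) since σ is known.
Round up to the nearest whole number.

Using z* since population σ is known (z-interval formula).

For 90% confidence, z* = 1.645 (from standard normal table)

Sample size formula for z-interval: n = (z*σ/E)²

n = (1.645 × 19.0 / 1.4)²
  = (22.325000)²
  = 498.4056

Round up to the nearest whole number: n = 499

499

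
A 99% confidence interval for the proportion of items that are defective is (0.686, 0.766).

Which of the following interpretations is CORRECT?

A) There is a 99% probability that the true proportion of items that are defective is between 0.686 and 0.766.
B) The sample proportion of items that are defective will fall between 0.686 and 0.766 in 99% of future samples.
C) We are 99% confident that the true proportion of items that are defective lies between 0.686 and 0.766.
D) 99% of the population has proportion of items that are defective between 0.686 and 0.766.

A confidence interval represents our confidence in the procedure, not a probability statement about the parameter.

Key concept: If we repeated this sampling process many times and computed a 99% CI each time, about 99% of those intervals would contain the true population parameter.

For this specific interval (0.686, 0.766):
- Midpoint (point estimate): 0.726
- Margin of error: 0.04

The correct interpretation is the one stating confidence that the true parameter lies in the interval — option C.

C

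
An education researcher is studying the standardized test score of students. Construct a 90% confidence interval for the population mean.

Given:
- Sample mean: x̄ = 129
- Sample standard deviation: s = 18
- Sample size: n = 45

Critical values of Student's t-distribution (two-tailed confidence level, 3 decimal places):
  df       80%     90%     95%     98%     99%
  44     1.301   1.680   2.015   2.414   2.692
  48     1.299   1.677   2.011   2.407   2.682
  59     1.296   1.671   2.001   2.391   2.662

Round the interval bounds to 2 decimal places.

The population standard deviation σ is unknown (only the sample standard deviation s is given), so use a t-interval with df = n - 1 = 45 - 1 = 44.

For 90% confidence with df = 44, t* = 1.680 (from t-table)

Standard error: SE = s/√n = 18/√45 = 2.683282

Margin of error: E = t* × SE = 1.680 × 2.683282 = 4.5079

T-interval: x̄ ± E = 129 ± 4.5079 = (124.4921, 133.5079)

Rounded to 2 decimal places:

(124.49, 133.51)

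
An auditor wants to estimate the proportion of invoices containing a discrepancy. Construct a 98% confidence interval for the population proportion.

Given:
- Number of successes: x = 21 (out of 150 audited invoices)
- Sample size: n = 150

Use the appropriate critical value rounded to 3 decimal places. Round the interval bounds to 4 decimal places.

Sample proportion: p̂ = 21/150 = 0.140000

Check conditions for normal approximation:
  np̂ = 21 ≥ 10 ✓
  n(1-p̂) = 129 ≥ 10 ✓

The sample is large enough, so use a z-interval (normal approximation) for the proportion.

For 98% confidence, z* = 2.326 (from standard normal table)

Standard error: SE = √(p̂(1-p̂)/n) = √(0.140000×0.860000/150) = 0.02833137

Margin of error: E = z* × SE = 2.326 × 0.02833137 = 0.065899

Z-interval: p̂ ± E = 0.140000 ± 0.065899 = (0.074101, 0.205899)

Rounded to 4 decimal places:

(0.0741, 0.2059)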